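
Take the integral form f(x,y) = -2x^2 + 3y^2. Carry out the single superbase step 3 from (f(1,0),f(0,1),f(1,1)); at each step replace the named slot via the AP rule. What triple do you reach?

start (-2,3,1) = (f(1,0),f(0,1),f(1,1))
replace slot 3: 2·((-2)+3) − 1 = 1 → (-2,3,1)

-2,3,1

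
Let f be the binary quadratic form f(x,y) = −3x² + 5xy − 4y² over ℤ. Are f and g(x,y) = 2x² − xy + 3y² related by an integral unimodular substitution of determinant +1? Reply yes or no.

D₁ = -23, D₂ = -23
f is negative-definite; reduce −f:
−f: translate: b→1 (≡-5 mod 6), so (3,-5,4)→(3,1,2)
−f: flip: (3,1,2)→(2,-1,3)
−f: reduced (well bottom): (2,-1,3) with a≤c, −a<b≤a
flip sign back: reduced form of f is (-2,1,-3)
g: reduced (well bottom): (2,-1,3) with a≤c, −a<b≤a
reduced forms (-2, 1, -3) vs (2, -1, 3) ⇒ inequivalent

no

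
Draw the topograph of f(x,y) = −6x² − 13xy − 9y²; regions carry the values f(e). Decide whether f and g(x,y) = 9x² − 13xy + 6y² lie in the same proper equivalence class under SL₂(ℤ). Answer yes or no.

D₁ = -47, D₂ = -47
f is negative-definite; reduce −f:
−f: translate: b→1 (≡13 mod 12), so (6,13,9)→(6,1,2)
−f: flip: (6,1,2)→(2,-1,6)
−f: reduced (well bottom): (2,-1,6) with a≤c, −a<b≤a
flip sign back: reduced form of f is (-2,1,-6)
g: translate: b→5 (≡-13 mod 18), so (9,-13,6)→(9,5,2)
g: flip: (9,5,2)→(2,-5,9)
g: translate: b→-1 (≡-5 mod 4), so (2,-5,9)→(2,-1,6)
g: reduced (well bottom): (2,-1,6) with a≤c, −a<b≤a
reduced forms (-2, 1, -6) vs (2, -1, 6) ⇒ inequivalent

no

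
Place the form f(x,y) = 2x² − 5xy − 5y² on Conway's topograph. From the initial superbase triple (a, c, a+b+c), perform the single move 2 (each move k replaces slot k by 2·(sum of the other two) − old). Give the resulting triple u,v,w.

start (2,-5,-8) = (f(1,0),f(0,1),f(1,1))
replace slot 2: 2·(2+(-8)) − (-5) = -7 → (2,-7,-8)

2,-7,-8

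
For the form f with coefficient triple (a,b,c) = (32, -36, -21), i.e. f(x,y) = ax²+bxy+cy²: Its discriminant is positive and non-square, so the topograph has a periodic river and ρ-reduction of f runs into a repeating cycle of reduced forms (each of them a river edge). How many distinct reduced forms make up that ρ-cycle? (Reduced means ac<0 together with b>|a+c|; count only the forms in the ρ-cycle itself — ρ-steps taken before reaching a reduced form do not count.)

D = 3984, ⌊√D⌋ = 63
descent: ρ → (-21,36,32)  [lands on river]
river: ρ → (32,28,-25)
river: ρ → (-25,22,35)
river: ρ → (35,48,-12)
river: ρ → (-12,48,35)
river: ρ → (35,22,-25)
river: ρ → (-25,28,32)
river: ρ → (32,36,-21)
river: ρ → (-21,48,20)
river: ρ → (20,32,-37)
river: ρ → (-37,42,15)
river: ρ → (15,48,-28)
river: ρ → (-28,8,35)
river: ρ → (35,62,-1)
river: ρ → (-1,62,35)
river: ρ → (35,8,-28)
river: ρ → (-28,48,15)
river: ρ → (15,42,-37)
river: ρ → (-37,32,20)
river: ρ → (20,48,-21)
ρ-cycle length = 20 (tail of 1 descent step not counted)

20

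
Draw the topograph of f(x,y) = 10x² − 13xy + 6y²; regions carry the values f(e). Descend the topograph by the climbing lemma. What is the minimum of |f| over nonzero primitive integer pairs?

translate: b→7 (≡-13 mod 20), so (10,-13,6)→(10,7,3)
flip: (10,7,3)→(3,-7,10)
translate: b→-1 (≡-7 mod 6), so (3,-7,10)→(3,-1,6)
reduced (well bottom): (3,-1,6) with a≤c, −a<b≤a
well minimum = a = 3

3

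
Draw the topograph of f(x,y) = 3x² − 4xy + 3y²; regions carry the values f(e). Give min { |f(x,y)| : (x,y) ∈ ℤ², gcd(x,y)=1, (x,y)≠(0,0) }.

translate: b→2 (≡-4 mod 6), so (3,-4,3)→(3,2,2)
flip: (3,2,2)→(2,-2,3)
translate: b→2 (≡-2 mod 4), so (2,-2,3)→(2,2,3)
reduced (well bottom): (2,2,3) with a≤c, −a<b≤a
well minimum = a = 2

2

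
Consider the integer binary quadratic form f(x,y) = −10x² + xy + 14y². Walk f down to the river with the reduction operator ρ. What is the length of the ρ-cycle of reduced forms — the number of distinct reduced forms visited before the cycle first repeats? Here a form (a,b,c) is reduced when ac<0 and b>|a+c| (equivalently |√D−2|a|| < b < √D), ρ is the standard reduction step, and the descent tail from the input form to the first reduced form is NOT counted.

D = 561, ⌊√D⌋ = 23
descent: ρ → (14,-1,-10)
descent: ρ → (-10,21,3)  [lands on river]
river: ρ → (3,21,-10)
river: ρ → (-10,19,5)
river: ρ → (5,21,-6)
river: ρ → (-6,15,14)
river: ρ → (14,13,-7)
river: ρ → (-7,15,12)
river: ρ → (12,9,-10)
river: ρ → (-10,11,11)
river: ρ → (11,11,-10)
river: ρ → (-10,9,12)
river: ρ → (12,15,-7)
river: ρ → (-7,13,14)
river: ρ → (14,15,-6)
river: ρ → (-6,21,5)
river: ρ → (5,19,-10)
ρ-cycle length = 16 (tail of 2 descent steps not counted)

16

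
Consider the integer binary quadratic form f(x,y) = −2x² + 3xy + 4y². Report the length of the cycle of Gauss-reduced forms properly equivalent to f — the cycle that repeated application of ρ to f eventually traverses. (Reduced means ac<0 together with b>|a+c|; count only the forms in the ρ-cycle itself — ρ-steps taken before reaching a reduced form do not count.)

D = 41, ⌊√D⌋ = 6
river: ρ → (4,5,-1)
river: ρ → (-1,5,4)
river: ρ → (4,3,-2)
river: ρ → (-2,5,2)
river: ρ → (2,3,-4)
river: ρ → (-4,5,1)
river: ρ → (1,5,-4)
river: ρ → (-4,3,2)
river: ρ → (2,5,-2)
river: ρ → (-2,3,4)
ρ-cycle length = 10 (tail of 0 descent steps not counted)

10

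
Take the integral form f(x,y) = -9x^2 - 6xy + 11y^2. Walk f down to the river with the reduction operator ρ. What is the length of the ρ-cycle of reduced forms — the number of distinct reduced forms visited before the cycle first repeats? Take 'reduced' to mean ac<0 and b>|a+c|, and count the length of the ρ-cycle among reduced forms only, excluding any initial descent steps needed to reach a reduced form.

D = 432, ⌊√D⌋ = 20
descent: ρ → (11,6,-9)  [lands on river]
river: ρ → (-9,12,8)
river: ρ → (8,20,-1)
river: ρ → (-1,20,8)
river: ρ → (8,12,-9)
river: ρ → (-9,6,11)
river: ρ → (11,16,-4)
river: ρ → (-4,16,11)
ρ-cycle length = 8 (tail of 1 descent step not counted)

8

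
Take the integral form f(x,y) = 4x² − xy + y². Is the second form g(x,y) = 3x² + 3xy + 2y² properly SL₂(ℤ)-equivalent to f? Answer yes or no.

D₁ = -15, D₂ = -15
f: flip: (4,-1,1)→(1,1,4)
f: reduced (well bottom): (1,1,4) with a≤c, −a<b≤a
g: flip: (3,3,2)→(2,-3,3)
g: translate: b→1 (≡-3 mod 4), so (2,-3,3)→(2,1,2)
g: reduced (well bottom): (2,1,2) with a≤c, −a<b≤a
reduced forms (1, 1, 4) vs (2, 1, 2) ⇒ inequivalent

no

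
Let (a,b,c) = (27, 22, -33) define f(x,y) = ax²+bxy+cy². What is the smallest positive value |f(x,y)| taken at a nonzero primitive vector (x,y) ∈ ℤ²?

river: ρ → (-33,44,16)
river: ρ → (16,52,-21)
river: ρ → (-21,32,36)
river: ρ → (36,40,-17)
river: ρ → (-17,62,3)
river: ρ → (3,58,-57)
river: ρ → (-57,56,4)
river: ρ → (4,56,-57)
river: ρ → (-57,58,3)
river: ρ → (3,62,-17)
river: ρ → (-17,40,36)
river: ρ → (36,32,-21)
river: ρ → (-21,52,16)
river: ρ → (16,44,-33)
river: ρ → (-33,22,27)
river: ρ → (27,32,-28)
river: ρ → (-28,24,31)
river: ρ → (31,38,-21)
river: ρ → (-21,46,23)
river: ρ → (23,46,-21)
river: ρ → (-21,38,31)
river: ρ → (31,24,-28)
river: ρ → (-28,32,27)
river: ρ → (27,22,-33)
closes: descent 0, river 24
min |a| on river = 3

3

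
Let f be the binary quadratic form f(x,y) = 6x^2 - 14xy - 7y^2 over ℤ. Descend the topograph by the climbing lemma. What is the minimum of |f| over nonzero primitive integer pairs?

descent: ρ → (-7,14,6)  [lands on river]
river: ρ → (6,10,-11)
river: ρ → (-11,12,5)
river: ρ → (5,18,-2)
river: ρ → (-2,18,5)
river: ρ → (5,12,-11)
river: ρ → (-11,10,6)
river: ρ → (6,14,-7)
closes: descent 1, river 8
min |a| on river = 2

2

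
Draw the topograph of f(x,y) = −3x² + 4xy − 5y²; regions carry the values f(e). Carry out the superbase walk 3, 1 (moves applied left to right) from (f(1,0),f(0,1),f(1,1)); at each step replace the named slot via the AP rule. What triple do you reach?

start (-3,-5,-4) = (f(1,0),f(0,1),f(1,1))
replace slot 3: 2·((-3)+(-5)) − (-4) = -12 → (-3,-5,-12)
replace slot 1: 2·((-5)+(-12)) − (-3) = -31 → (-31,-5,-12)

-31,-5,-12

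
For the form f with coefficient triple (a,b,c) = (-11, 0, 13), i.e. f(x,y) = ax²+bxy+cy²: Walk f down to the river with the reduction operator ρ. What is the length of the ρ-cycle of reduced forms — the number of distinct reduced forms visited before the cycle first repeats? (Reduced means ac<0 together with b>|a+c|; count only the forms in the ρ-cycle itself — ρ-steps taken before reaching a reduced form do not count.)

D = 572, ⌊√D⌋ = 23
descent: ρ → (13,0,-11)
descent: ρ → (-11,22,2)  [lands on river]
river: ρ → (2,22,-11)
ρ-cycle length = 2 (tail of 2 descent steps not counted)

2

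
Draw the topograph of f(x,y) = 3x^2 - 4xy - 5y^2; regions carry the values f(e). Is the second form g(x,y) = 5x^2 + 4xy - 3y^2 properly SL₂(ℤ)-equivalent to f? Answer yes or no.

D₁ = 76, D₂ = 76
river cycle of f (length 6): (-5, 4, 3), (3, 8, -1), (-1, 8, 3), (3, 4, -5), (-5, 6, 2), (2, 6, -5)
river cycle of g (length 6): (-3, 8, 1), (1, 8, -3), (-3, 4, 5), (5, 6, -2), (-2, 6, 5), (5, 4, -3)
cycles differ ⇒ inequivalent

no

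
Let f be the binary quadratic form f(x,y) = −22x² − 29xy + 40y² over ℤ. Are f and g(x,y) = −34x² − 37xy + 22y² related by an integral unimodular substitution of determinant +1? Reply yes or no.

D₁ = 4361, D₂ = 4361
river cycle of f (length 48): (40, 29, -22), (-22, 59, 10), (10, 61, -16), (-16, 35, 49), (49, 63, -2), (-2, 65, 17), (17, 37, -44), (-44, 51, 10), (10, 49, -49), (-49, 49, 10), … (38 more)
river cycle of g (length 48): (22, 37, -34), (-34, 31, 25), (25, 19, -40), (-40, 61, 4), (4, 59, -55), (-55, 51, 8), (8, 61, -20), (-20, 59, 11), (11, 51, -40), (-40, 29, 22), … (38 more)
cycles differ ⇒ inequivalent

no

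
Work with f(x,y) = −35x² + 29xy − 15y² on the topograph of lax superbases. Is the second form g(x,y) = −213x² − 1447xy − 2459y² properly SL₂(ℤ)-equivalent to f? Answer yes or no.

D₁ = -1259, D₂ = -1259
f is negative-definite; reduce −f:
−f: flip: (35,-29,15)→(15,29,35)
−f: translate: b→-1 (≡29 mod 30), so (15,29,35)→(15,-1,21)
−f: reduced (well bottom): (15,-1,21) with a≤c, −a<b≤a
flip sign back: reduced form of f is (-15,1,-21)
g is negative-definite; reduce −g:
−g: translate: b→169 (≡1447 mod 426), so (213,1447,2459)→(213,169,35)
−g: flip: (213,169,35)→(35,-169,213)
−g: translate: b→-29 (≡-169 mod 70), so (35,-169,213)→(35,-29,15)
−g: flip: (35,-29,15)→(15,29,35)
−g: translate: b→-1 (≡29 mod 30), so (15,29,35)→(15,-1,21)
−g: reduced (well bottom): (15,-1,21) with a≤c, −a<b≤a
flip sign back: reduced form of g is (-15,1,-21)
reduced forms (-15, 1, -21) vs (-15, 1, -21) ⇒ equivalent

yes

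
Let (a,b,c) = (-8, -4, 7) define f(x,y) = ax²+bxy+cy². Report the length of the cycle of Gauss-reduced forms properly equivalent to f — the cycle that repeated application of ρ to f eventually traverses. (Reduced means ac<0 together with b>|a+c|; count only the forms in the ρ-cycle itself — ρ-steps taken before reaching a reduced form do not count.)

D = 240, ⌊√D⌋ = 15
descent: ρ → (7,4,-8)  [lands on river]
river: ρ → (-8,12,3)
river: ρ → (3,12,-8)
river: ρ → (-8,4,7)
river: ρ → (7,10,-5)
river: ρ → (-5,10,7)
ρ-cycle length = 6 (tail of 1 descent step not counted)

6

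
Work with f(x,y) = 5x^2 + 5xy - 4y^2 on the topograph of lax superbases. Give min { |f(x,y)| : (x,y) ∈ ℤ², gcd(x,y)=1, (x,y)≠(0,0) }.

river: ρ → (-4,3,6)
river: ρ → (6,9,-1)
river: ρ → (-1,9,6)
river: ρ → (6,3,-4)
river: ρ → (-4,5,5)
river: ρ → (5,5,-4)
closes: descent 0, river 6
min |a| on river = 1

1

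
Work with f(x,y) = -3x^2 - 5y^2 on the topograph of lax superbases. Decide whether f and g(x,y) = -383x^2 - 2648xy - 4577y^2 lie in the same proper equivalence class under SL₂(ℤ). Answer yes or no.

D₁ = -60, D₂ = -60
f is negative-definite; reduce −f:
−f: reduced (well bottom): (3,0,5) with a≤c, −a<b≤a
flip sign back: reduced form of f is (-3,0,-5)
g is negative-definite; reduce −g:
−g: translate: b→350 (≡2648 mod 766), so (383,2648,4577)→(383,350,80)
−g: flip: (383,350,80)→(80,-350,383)
−g: translate: b→-30 (≡-350 mod 160), so (80,-350,383)→(80,-30,3)
−g: flip: (80,-30,3)→(3,30,80)
−g: translate: b→0 (≡30 mod 6), so (3,30,80)→(3,0,5)
−g: reduced (well bottom): (3,0,5) with a≤c, −a<b≤a
flip sign back: reduced form of g is (-3,0,-5)
reduced forms (-3, 0, -5) vs (-3, 0, -5) ⇒ equivalent

yes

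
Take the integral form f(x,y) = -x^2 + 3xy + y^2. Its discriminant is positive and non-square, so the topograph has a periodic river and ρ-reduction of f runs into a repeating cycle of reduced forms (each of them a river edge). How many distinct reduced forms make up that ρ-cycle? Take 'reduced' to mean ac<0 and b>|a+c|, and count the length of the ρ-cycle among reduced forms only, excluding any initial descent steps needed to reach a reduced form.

D = 13, ⌊√D⌋ = 3
river: ρ → (1,3,-1)
river: ρ → (-1,3,1)
ρ-cycle length = 2 (tail of 0 descent steps not counted)

2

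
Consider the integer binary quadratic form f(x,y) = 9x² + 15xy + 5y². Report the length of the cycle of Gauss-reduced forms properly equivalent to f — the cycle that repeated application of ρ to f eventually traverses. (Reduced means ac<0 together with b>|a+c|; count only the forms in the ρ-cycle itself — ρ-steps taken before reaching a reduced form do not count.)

D = 45, ⌊√D⌋ = 6
descent: ρ → (5,5,-1)  [lands on river]
river: ρ → (-1,5,5)
ρ-cycle length = 2 (tail of 1 descent step not counted)

2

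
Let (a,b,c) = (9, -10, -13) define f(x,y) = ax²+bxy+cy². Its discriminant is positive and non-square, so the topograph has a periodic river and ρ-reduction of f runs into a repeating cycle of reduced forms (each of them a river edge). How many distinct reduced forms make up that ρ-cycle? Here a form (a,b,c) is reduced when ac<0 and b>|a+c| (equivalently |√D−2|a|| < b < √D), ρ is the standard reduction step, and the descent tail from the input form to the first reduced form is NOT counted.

D = 568, ⌊√D⌋ = 23
descent: ρ → (-13,10,9)  [lands on river]
river: ρ → (9,8,-14)
river: ρ → (-14,20,3)
river: ρ → (3,22,-7)
river: ρ → (-7,20,6)
river: ρ → (6,16,-13)
ρ-cycle length = 6 (tail of 1 descent step not counted)

6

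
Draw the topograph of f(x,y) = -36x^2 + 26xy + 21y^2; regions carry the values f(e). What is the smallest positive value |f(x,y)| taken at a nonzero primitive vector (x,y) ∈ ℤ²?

river: ρ → (21,58,-4)
river: ρ → (-4,54,49)
river: ρ → (49,44,-9)
river: ρ → (-9,46,44)
river: ρ → (44,42,-11)
river: ρ → (-11,46,36)
river: ρ → (36,26,-21)
river: ρ → (-21,58,4)
river: ρ → (4,54,-49)
river: ρ → (-49,44,9)
river: ρ → (9,46,-44)
river: ρ → (-44,42,11)
river: ρ → (11,46,-36)
river: ρ → (-36,26,21)
closes: descent 0, river 14
min |a| on river = 4

4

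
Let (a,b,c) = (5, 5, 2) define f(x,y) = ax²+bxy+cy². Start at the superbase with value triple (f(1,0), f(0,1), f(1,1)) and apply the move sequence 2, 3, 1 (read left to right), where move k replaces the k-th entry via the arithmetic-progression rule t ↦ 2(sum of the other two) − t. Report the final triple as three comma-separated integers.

start (5,2,12) = (f(1,0),f(0,1),f(1,1))
replace slot 2: 2·(5+12) − 2 = 32 → (5,32,12)
replace slot 3: 2·(5+32) − 12 = 62 → (5,32,62)
replace slot 1: 2·(32+62) − 5 = 183 → (183,32,62)

183,32,62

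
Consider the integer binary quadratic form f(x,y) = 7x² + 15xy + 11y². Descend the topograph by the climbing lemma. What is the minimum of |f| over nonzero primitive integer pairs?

translate: b→1 (≡15 mod 14), so (7,15,11)→(7,1,3)
flip: (7,1,3)→(3,-1,7)
reduced (well bottom): (3,-1,7) with a≤c, −a<b≤a
well minimum = a = 3

3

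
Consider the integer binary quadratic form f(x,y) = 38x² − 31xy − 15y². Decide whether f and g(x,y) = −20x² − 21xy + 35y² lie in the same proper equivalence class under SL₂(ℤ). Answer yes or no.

D₁ = 3241, D₂ = 3241
river cycle of f (length 90): (-15, 31, 38), (38, 45, -8), (-8, 51, 20), (20, 29, -30), (-30, 31, 19), (19, 45, -16), (-16, 51, 10), (10, 49, -21), (-21, 35, 24), (24, 13, -32), … (80 more)
river cycle of g (length 90): (35, 21, -20), (-20, 19, 36), (36, 53, -3), (-3, 55, 18), (18, 53, -6), (-6, 55, 9), (9, 53, -12), (-12, 43, 29), (29, 15, -26), (-26, 37, 18), … (80 more)
cycles differ ⇒ inequivalent

no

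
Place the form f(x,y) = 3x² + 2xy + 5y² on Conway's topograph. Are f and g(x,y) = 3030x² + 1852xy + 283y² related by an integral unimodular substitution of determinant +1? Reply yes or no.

D₁ = -56, D₂ = -56
f: reduced (well bottom): (3,2,5) with a≤c, −a<b≤a
g: flip: (3030,1852,283)→(283,-1852,3030)
g: translate: b→-154 (≡-1852 mod 566), so (283,-1852,3030)→(283,-154,21)
g: flip: (283,-154,21)→(21,154,283)
g: translate: b→-14 (≡154 mod 42), so (21,154,283)→(21,-14,3)
g: flip: (21,-14,3)→(3,14,21)
g: translate: b→2 (≡14 mod 6), so (3,14,21)→(3,2,5)
g: reduced (well bottom): (3,2,5) with a≤c, −a<b≤a
reduced forms (3, 2, 5) vs (3, 2, 5) ⇒ equivalent

yes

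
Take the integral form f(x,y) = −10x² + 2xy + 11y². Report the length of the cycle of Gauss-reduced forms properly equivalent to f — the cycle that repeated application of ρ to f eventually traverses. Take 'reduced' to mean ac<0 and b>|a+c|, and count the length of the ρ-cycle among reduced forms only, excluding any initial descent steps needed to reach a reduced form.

D = 444, ⌊√D⌋ = 21
river: ρ → (11,20,-1)
river: ρ → (-1,20,11)
river: ρ → (11,2,-10)
river: ρ → (-10,18,3)
river: ρ → (3,18,-10)
river: ρ → (-10,2,11)
ρ-cycle length = 6 (tail of 0 descent steps not counted)

6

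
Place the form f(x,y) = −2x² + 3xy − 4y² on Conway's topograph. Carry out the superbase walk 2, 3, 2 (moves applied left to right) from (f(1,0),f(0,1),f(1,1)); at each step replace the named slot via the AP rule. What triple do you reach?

start (-2,-4,-3) = (f(1,0),f(0,1),f(1,1))
replace slot 2: 2·((-2)+(-3)) − (-4) = -6 → (-2,-6,-3)
replace slot 3: 2·((-2)+(-6)) − (-3) = -13 → (-2,-6,-13)
replace slot 2: 2·((-2)+(-13)) − (-6) = -24 → (-2,-24,-13)

-2,-24,-13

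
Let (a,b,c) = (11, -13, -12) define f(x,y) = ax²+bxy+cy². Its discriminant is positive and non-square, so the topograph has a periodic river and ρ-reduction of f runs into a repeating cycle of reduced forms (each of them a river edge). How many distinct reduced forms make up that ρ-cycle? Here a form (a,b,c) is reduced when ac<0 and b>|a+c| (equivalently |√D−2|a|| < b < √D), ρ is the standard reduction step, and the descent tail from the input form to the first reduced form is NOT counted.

D = 697, ⌊√D⌋ = 26
descent: ρ → (-12,13,11)  [lands on river]
river: ρ → (11,9,-14)
river: ρ → (-14,19,6)
river: ρ → (6,17,-17)
river: ρ → (-17,17,6)
river: ρ → (6,19,-14)
river: ρ → (-14,9,11)
river: ρ → (11,13,-12)
river: ρ → (-12,11,12)
river: ρ → (12,13,-11)
river: ρ → (-11,9,14)
river: ρ → (14,19,-6)
river: ρ → (-6,17,17)
river: ρ → (17,17,-6)
river: ρ → (-6,19,14)
river: ρ → (14,9,-11)
river: ρ → (-11,13,12)
river: ρ → (12,11,-12)
ρ-cycle length = 18 (tail of 1 descent step not counted)

18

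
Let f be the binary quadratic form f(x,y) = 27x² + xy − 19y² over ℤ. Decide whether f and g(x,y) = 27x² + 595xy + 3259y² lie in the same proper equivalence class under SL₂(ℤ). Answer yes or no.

D₁ = 2053, D₂ = 2053
river cycle of f (length 42): (-19, 37, 9), (9, 35, -23), (-23, 11, 21), (21, 31, -13), (-13, 21, 31), (31, 41, -3), (-3, 43, 17), (17, 25, -21), (-21, 17, 21), (21, 25, -17), … (32 more)
river cycle of g (length 42): (-19, 37, 9), (9, 35, -23), (-23, 11, 21), (21, 31, -13), (-13, 21, 31), (31, 41, -3), (-3, 43, 17), (17, 25, -21), (-21, 17, 21), (21, 25, -17), … (32 more)
cycles coincide ⇒ equivalent

yes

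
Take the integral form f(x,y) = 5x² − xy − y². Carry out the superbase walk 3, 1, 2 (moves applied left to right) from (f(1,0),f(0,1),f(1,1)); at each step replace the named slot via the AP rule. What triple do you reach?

start (5,-1,3) = (f(1,0),f(0,1),f(1,1))
replace slot 3: 2·(5+(-1)) − 3 = 5 → (5,-1,5)
replace slot 1: 2·((-1)+5) − 5 = 3 → (3,-1,5)
replace slot 2: 2·(3+5) − (-1) = 17 → (3,17,5)

3,17,5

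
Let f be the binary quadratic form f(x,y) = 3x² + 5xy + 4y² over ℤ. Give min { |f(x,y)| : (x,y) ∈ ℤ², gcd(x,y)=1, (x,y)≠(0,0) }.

translate: b→-1 (≡5 mod 6), so (3,5,4)→(3,-1,2)
flip: (3,-1,2)→(2,1,3)
reduced (well bottom): (2,1,3) with a≤c, −a<b≤a
well minimum = a = 2

2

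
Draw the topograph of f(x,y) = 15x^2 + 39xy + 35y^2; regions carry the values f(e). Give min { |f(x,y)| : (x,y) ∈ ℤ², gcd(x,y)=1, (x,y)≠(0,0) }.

translate: b→9 (≡39 mod 30), so (15,39,35)→(15,9,11)
flip: (15,9,11)→(11,-9,15)
reduced (well bottom): (11,-9,15) with a≤c, −a<b≤a
well minimum = a = 11

11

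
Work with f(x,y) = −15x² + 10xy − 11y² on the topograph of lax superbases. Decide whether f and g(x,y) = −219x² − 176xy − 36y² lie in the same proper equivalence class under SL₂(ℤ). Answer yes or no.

D₁ = -560, D₂ = -560
f is negative-definite; reduce −f:
−f: flip: (15,-10,11)→(11,10,15)
−f: reduced (well bottom): (11,10,15) with a≤c, −a<b≤a
flip sign back: reduced form of f is (-11,-10,-15)
g is negative-definite; reduce −g:
−g: flip: (219,176,36)→(36,-176,219)
−g: translate: b→-32 (≡-176 mod 72), so (36,-176,219)→(36,-32,11)
−g: flip: (36,-32,11)→(11,32,36)
−g: translate: b→10 (≡32 mod 22), so (11,32,36)→(11,10,15)
−g: reduced (well bottom): (11,10,15) with a≤c, −a<b≤a
flip sign back: reduced form of g is (-11,-10,-15)
reduced forms (-11, -10, -15) vs (-11, -10, -15) ⇒ equivalent

yes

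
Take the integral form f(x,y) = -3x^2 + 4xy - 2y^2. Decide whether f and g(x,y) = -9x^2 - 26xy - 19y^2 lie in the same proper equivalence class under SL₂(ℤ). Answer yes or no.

D₁ = -8, D₂ = -8
f is negative-definite; reduce −f:
−f: translate: b→2 (≡-4 mod 6), so (3,-4,2)→(3,2,1)
−f: flip: (3,2,1)→(1,-2,3)
−f: translate: b→0 (≡-2 mod 2), so (1,-2,3)→(1,0,2)
−f: reduced (well bottom): (1,0,2) with a≤c, −a<b≤a
flip sign back: reduced form of f is (-1,0,-2)
g is negative-definite; reduce −g:
−g: translate: b→8 (≡26 mod 18), so (9,26,19)→(9,8,2)
−g: flip: (9,8,2)→(2,-8,9)
−g: translate: b→0 (≡-8 mod 4), so (2,-8,9)→(2,0,1)
−g: flip: (2,0,1)→(1,0,2)
−g: reduced (well bottom): (1,0,2) with a≤c, −a<b≤a
flip sign back: reduced form of g is (-1,0,-2)
reduced forms (-1, 0, -2) vs (-1, 0, -2) ⇒ equivalent

yes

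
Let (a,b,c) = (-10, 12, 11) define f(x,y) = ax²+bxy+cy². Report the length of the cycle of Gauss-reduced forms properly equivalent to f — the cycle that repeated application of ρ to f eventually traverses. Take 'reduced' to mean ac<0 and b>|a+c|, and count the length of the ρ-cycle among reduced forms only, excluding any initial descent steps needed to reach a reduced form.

D = 584, ⌊√D⌋ = 24
river: ρ → (11,10,-11)
river: ρ → (-11,12,10)
river: ρ → (10,8,-13)
river: ρ → (-13,18,5)
river: ρ → (5,22,-5)
river: ρ → (-5,18,13)
river: ρ → (13,8,-10)
river: ρ → (-10,12,11)
ρ-cycle length = 8 (tail of 0 descent steps not counted)

8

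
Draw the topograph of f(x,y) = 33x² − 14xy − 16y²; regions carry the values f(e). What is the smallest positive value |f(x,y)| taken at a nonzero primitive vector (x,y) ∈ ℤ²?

descent: ρ → (-16,46,3)  [lands on river]
river: ρ → (3,44,-31)
river: ρ → (-31,18,16)
river: ρ → (16,46,-3)
river: ρ → (-3,44,31)
river: ρ → (31,18,-16)
closes: descent 1, river 6
min |a| on river = 3

3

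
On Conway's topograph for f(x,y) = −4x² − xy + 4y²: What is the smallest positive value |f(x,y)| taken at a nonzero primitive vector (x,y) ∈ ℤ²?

descent: ρ → (4,1,-4)  [lands on river]
river: ρ → (-4,7,1)
river: ρ → (1,7,-4)
river: ρ → (-4,1,4)
river: ρ → (4,7,-1)
river: ρ → (-1,7,4)
closes: descent 1, river 6
min |a| on river = 1

1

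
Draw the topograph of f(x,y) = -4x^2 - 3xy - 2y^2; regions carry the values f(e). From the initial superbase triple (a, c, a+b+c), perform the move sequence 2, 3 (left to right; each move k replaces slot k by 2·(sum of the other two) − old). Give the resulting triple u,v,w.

start (-4,-2,-9) = (f(1,0),f(0,1),f(1,1))
replace slot 2: 2·((-4)+(-9)) − (-2) = -24 → (-4,-24,-9)
replace slot 3: 2·((-4)+(-24)) − (-9) = -47 → (-4,-24,-47)

-4,-24,-47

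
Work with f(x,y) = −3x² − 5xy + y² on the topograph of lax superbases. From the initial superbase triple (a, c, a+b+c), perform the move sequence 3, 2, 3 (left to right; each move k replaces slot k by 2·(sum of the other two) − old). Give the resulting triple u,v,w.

start (-3,1,-7) = (f(1,0),f(0,1),f(1,1))
replace slot 3: 2·((-3)+1) − (-7) = 3 → (-3,1,3)
replace slot 2: 2·((-3)+3) − 1 = -1 → (-3,-1,3)
replace slot 3: 2·((-3)+(-1)) − 3 = -11 → (-3,-1,-11)

-3,-1,-11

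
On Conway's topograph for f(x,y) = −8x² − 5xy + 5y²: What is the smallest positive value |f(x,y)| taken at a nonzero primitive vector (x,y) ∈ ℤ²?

descent: ρ → (5,5,-8)  [lands on river]
river: ρ → (-8,11,2)
river: ρ → (2,13,-2)
river: ρ → (-2,11,8)
river: ρ → (8,5,-5)
river: ρ → (-5,5,8)
river: ρ → (8,11,-2)
river: ρ → (-2,13,2)
river: ρ → (2,11,-8)
river: ρ → (-8,5,5)
closes: descent 1, river 10
min |a| on river = 2

2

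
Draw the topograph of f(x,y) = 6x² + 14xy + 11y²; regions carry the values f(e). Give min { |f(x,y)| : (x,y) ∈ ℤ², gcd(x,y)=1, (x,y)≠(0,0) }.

translate: b→2 (≡14 mod 12), so (6,14,11)→(6,2,3)
flip: (6,2,3)→(3,-2,6)
reduced (well bottom): (3,-2,6) with a≤c, −a<b≤a
well minimum = a = 3

3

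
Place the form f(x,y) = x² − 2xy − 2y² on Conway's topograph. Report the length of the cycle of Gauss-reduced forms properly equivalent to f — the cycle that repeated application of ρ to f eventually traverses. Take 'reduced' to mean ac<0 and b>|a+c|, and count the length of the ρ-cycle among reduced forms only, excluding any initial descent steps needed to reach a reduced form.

D = 12, ⌊√D⌋ = 3
descent: ρ → (-2,2,1)  [lands on river]
river: ρ → (1,2,-2)
ρ-cycle length = 2 (tail of 1 descent step not counted)

2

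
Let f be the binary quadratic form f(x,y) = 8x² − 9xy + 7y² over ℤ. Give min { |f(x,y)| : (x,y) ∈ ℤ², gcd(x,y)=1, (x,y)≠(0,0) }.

translate: b→7 (≡-9 mod 16), so (8,-9,7)→(8,7,6)
flip: (8,7,6)→(6,-7,8)
translate: b→5 (≡-7 mod 12), so (6,-7,8)→(6,5,7)
reduced (well bottom): (6,5,7) with a≤c, −a<b≤a
well minimum = a = 6

6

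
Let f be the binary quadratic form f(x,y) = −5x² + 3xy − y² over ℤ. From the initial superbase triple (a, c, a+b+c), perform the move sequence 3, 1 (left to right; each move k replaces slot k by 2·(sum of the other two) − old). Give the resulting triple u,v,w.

start (-5,-1,-3) = (f(1,0),f(0,1),f(1,1))
replace slot 3: 2·((-5)+(-1)) − (-3) = -9 → (-5,-1,-9)
replace slot 1: 2·((-1)+(-9)) − (-5) = -15 → (-15,-1,-9)

-15,-1,-9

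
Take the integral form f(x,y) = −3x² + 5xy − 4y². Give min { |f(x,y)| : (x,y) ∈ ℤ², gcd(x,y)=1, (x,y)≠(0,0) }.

translate: b→1 (≡-5 mod 6), so (3,-5,4)→(3,1,2)
flip: (3,1,2)→(2,-1,3)
reduced (well bottom): (2,-1,3) with a≤c, −a<b≤a
well minimum |f| = |-2| = 2 (negative-definite)

2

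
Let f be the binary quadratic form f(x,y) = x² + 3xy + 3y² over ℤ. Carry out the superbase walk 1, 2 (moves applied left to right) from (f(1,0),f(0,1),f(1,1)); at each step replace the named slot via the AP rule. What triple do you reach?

start (1,3,7) = (f(1,0),f(0,1),f(1,1))
replace slot 1: 2·(3+7) − 1 = 19 → (19,3,7)
replace slot 2: 2·(19+7) − 3 = 49 → (19,49,7)

19,49,7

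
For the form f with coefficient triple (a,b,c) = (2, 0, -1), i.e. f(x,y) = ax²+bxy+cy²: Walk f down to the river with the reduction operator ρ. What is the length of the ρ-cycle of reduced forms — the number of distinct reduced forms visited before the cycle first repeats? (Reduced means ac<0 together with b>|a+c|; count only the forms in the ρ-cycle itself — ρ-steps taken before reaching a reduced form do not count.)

D = 8, ⌊√D⌋ = 2
descent: ρ → (-1,2,1)  [lands on river]
river: ρ → (1,2,-1)
ρ-cycle length = 2 (tail of 1 descent step not counted)

2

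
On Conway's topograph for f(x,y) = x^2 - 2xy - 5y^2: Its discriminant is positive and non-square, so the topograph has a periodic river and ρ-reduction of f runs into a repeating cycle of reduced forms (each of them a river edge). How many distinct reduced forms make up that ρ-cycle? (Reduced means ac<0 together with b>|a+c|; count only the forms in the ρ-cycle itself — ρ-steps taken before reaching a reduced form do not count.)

D = 24, ⌊√D⌋ = 4
descent: ρ → (-5,2,1)
descent: ρ → (1,4,-2)  [lands on river]
river: ρ → (-2,4,1)
ρ-cycle length = 2 (tail of 2 descent steps not counted)

2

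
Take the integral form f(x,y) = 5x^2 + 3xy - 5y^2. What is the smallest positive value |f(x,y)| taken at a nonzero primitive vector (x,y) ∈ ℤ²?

river: ρ → (-5,7,3)
river: ρ → (3,5,-7)
river: ρ → (-7,9,1)
river: ρ → (1,9,-7)
river: ρ → (-7,5,3)
river: ρ → (3,7,-5)
river: ρ → (-5,3,5)
river: ρ → (5,7,-3)
river: ρ → (-3,5,7)
river: ρ → (7,9,-1)
river: ρ → (-1,9,7)
river: ρ → (7,5,-3)
river: ρ → (-3,7,5)
river: ρ → (5,3,-5)
closes: descent 0, river 14
min |a| on river = 1

1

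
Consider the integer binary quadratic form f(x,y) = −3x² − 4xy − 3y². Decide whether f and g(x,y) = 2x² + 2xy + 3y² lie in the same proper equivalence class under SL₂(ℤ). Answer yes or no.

D₁ = -20, D₂ = -20
f is negative-definite; reduce −f:
−f: translate: b→-2 (≡4 mod 6), so (3,4,3)→(3,-2,2)
−f: flip: (3,-2,2)→(2,2,3)
−f: reduced (well bottom): (2,2,3) with a≤c, −a<b≤a
flip sign back: reduced form of f is (-2,-2,-3)
g: reduced (well bottom): (2,2,3) with a≤c, −a<b≤a
reduced forms (-2, -2, -3) vs (2, 2, 3) ⇒ inequivalent

no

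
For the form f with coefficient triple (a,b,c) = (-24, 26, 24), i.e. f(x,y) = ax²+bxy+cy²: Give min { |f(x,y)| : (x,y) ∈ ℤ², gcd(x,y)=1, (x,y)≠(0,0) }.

river: ρ → (24,22,-26)
river: ρ → (-26,30,20)
river: ρ → (20,50,-6)
river: ρ → (-6,46,36)
river: ρ → (36,26,-16)
river: ρ → (-16,38,24)
river: ρ → (24,10,-30)
river: ρ → (-30,50,4)
river: ρ → (4,54,-4)
river: ρ → (-4,50,30)
river: ρ → (30,10,-24)
river: ρ → (-24,38,16)
river: ρ → (16,26,-36)
river: ρ → (-36,46,6)
river: ρ → (6,50,-20)
river: ρ → (-20,30,26)
river: ρ → (26,22,-24)
river: ρ → (-24,26,24)
closes: descent 0, river 18
min |a| on river = 4

4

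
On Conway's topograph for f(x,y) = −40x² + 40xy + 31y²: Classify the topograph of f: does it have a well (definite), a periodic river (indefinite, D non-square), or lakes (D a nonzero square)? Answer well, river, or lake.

D = b²−4ac = 40² − 4·(-40)·31 = 6560
D > 0 non-square ⇒ indefinite ⇒ periodic river

river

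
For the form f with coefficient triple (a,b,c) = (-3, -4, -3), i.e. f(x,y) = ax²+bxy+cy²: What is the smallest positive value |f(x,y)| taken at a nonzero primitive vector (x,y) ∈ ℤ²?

translate: b→-2 (≡4 mod 6), so (3,4,3)→(3,-2,2)
flip: (3,-2,2)→(2,2,3)
reduced (well bottom): (2,2,3) with a≤c, −a<b≤a
well minimum |f| = |-2| = 2 (negative-definite)

2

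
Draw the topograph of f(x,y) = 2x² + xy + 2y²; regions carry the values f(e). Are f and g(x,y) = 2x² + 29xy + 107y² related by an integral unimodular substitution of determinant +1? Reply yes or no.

D₁ = -15, D₂ = -15
f: reduced (well bottom): (2,1,2) with a≤c, −a<b≤a
g: translate: b→1 (≡29 mod 4), so (2,29,107)→(2,1,2)
g: reduced (well bottom): (2,1,2) with a≤c, −a<b≤a
reduced forms (2, 1, 2) vs (2, 1, 2) ⇒ equivalent

yes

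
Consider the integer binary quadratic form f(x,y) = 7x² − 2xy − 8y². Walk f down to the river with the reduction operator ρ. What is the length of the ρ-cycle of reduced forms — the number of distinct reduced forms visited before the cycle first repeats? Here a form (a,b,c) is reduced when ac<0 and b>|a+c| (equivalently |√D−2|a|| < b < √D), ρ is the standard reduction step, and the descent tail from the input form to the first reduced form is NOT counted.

D = 228, ⌊√D⌋ = 15
descent: ρ → (-8,2,7)  [lands on river]
river: ρ → (7,12,-3)
river: ρ → (-3,12,7)
river: ρ → (7,2,-8)
river: ρ → (-8,14,1)
river: ρ → (1,14,-8)
ρ-cycle length = 6 (tail of 1 descent step not counted)

6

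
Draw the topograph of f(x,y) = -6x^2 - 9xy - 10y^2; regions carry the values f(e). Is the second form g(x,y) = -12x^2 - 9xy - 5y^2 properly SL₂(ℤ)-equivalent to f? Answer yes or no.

D₁ = -159, D₂ = -159
f is negative-definite; reduce −f:
−f: translate: b→-3 (≡9 mod 12), so (6,9,10)→(6,-3,7)
−f: reduced (well bottom): (6,-3,7) with a≤c, −a<b≤a
flip sign back: reduced form of f is (-6,3,-7)
g is negative-definite; reduce −g:
−g: flip: (12,9,5)→(5,-9,12)
−g: translate: b→1 (≡-9 mod 10), so (5,-9,12)→(5,1,8)
−g: reduced (well bottom): (5,1,8) with a≤c, −a<b≤a
flip sign back: reduced form of g is (-5,-1,-8)
reduced forms (-6, 3, -7) vs (-5, -1, -8) ⇒ inequivalent

no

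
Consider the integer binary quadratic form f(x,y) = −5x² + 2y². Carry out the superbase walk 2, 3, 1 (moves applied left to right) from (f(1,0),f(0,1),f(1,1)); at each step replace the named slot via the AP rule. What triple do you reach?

start (-5,2,-3) = (f(1,0),f(0,1),f(1,1))
replace slot 2: 2·((-5)+(-3)) − 2 = -18 → (-5,-18,-3)
replace slot 3: 2·((-5)+(-18)) − (-3) = -43 → (-5,-18,-43)
replace slot 1: 2·((-18)+(-43)) − (-5) = -117 → (-117,-18,-43)

-117,-18,-43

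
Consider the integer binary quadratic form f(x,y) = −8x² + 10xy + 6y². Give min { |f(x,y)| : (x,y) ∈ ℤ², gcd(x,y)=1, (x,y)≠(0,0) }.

river: ρ → (6,14,-4)
river: ρ → (-4,10,12)
river: ρ → (12,14,-2)
river: ρ → (-2,14,12)
river: ρ → (12,10,-4)
river: ρ → (-4,14,6)
river: ρ → (6,10,-8)
river: ρ → (-8,6,8)
river: ρ → (8,10,-6)
river: ρ → (-6,14,4)
river: ρ → (4,10,-12)
river: ρ → (-12,14,2)
river: ρ → (2,14,-12)
river: ρ → (-12,10,4)
river: ρ → (4,14,-6)
river: ρ → (-6,10,8)
river: ρ → (8,6,-8)
river: ρ → (-8,10,6)
closes: descent 0, river 18
min |a| on river = 2

2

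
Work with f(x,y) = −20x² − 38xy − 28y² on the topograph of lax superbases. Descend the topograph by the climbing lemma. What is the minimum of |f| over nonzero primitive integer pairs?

translate: b→-2 (≡38 mod 40), so (20,38,28)→(20,-2,10)
flip: (20,-2,10)→(10,2,20)
reduced (well bottom): (10,2,20) with a≤c, −a<b≤a
well minimum |f| = |-10| = 10 (negative-definite)

10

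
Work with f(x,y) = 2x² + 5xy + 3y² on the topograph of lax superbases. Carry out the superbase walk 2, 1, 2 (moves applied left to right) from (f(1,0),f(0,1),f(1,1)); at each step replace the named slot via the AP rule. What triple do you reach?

start (2,3,10) = (f(1,0),f(0,1),f(1,1))
replace slot 2: 2·(2+10) − 3 = 21 → (2,21,10)
replace slot 1: 2·(21+10) − 2 = 60 → (60,21,10)
replace slot 2: 2·(60+10) − 21 = 119 → (60,119,10)

60,119,10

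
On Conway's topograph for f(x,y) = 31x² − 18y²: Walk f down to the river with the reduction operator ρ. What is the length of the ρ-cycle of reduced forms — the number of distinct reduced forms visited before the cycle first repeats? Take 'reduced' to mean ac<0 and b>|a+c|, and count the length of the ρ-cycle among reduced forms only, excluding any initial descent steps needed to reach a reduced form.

D = 2232, ⌊√D⌋ = 47
descent: ρ → (-18,36,13)  [lands on river]
river: ρ → (13,42,-9)
river: ρ → (-9,30,37)
river: ρ → (37,44,-2)
river: ρ → (-2,44,37)
river: ρ → (37,30,-9)
river: ρ → (-9,42,13)
river: ρ → (13,36,-18)
ρ-cycle length = 8 (tail of 1 descent step not counted)

8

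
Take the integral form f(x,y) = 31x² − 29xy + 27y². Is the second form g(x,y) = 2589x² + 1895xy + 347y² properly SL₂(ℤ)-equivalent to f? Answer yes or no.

D₁ = -2507, D₂ = -2507
f: flip: (31,-29,27)→(27,29,31)
f: translate: b→-25 (≡29 mod 54), so (27,29,31)→(27,-25,29)
f: reduced (well bottom): (27,-25,29) with a≤c, −a<b≤a
g: flip: (2589,1895,347)→(347,-1895,2589)
g: translate: b→187 (≡-1895 mod 694), so (347,-1895,2589)→(347,187,27)
g: flip: (347,187,27)→(27,-187,347)
g: translate: b→-25 (≡-187 mod 54), so (27,-187,347)→(27,-25,29)
g: reduced (well bottom): (27,-25,29) with a≤c, −a<b≤a
reduced forms (27, -25, 29) vs (27, -25, 29) ⇒ equivalent

yes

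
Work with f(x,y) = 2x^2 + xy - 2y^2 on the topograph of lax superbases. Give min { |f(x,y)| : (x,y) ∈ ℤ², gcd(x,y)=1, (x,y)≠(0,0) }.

river: ρ → (-2,3,1)
river: ρ → (1,3,-2)
river: ρ → (-2,1,2)
river: ρ → (2,3,-1)
river: ρ → (-1,3,2)
river: ρ → (2,1,-2)
closes: descent 0, river 6
min |a| on river = 1

1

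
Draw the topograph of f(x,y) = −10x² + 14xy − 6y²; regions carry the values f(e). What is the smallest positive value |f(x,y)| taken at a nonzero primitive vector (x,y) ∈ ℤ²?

translate: b→6 (≡-14 mod 20), so (10,-14,6)→(10,6,2)
flip: (10,6,2)→(2,-6,10)
translate: b→2 (≡-6 mod 4), so (2,-6,10)→(2,2,6)
reduced (well bottom): (2,2,6) with a≤c, −a<b≤a
well minimum |f| = |-2| = 2 (negative-definite)

2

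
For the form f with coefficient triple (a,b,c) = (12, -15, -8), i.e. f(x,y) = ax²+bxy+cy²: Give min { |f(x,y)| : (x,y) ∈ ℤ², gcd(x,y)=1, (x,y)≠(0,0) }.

descent: ρ → (-8,15,12)  [lands on river]
river: ρ → (12,9,-11)
river: ρ → (-11,13,10)
river: ρ → (10,7,-14)
river: ρ → (-14,21,3)
river: ρ → (3,21,-14)
river: ρ → (-14,7,10)
river: ρ → (10,13,-11)
river: ρ → (-11,9,12)
river: ρ → (12,15,-8)
river: ρ → (-8,17,10)
river: ρ → (10,23,-2)
river: ρ → (-2,21,21)
river: ρ → (21,21,-2)
river: ρ → (-2,23,10)
river: ρ → (10,17,-8)
closes: descent 1, river 16
min |a| on river = 2

2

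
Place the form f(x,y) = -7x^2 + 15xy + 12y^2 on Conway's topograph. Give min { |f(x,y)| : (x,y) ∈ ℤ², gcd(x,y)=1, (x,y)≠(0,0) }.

river: ρ → (12,9,-10)
river: ρ → (-10,11,11)
river: ρ → (11,11,-10)
river: ρ → (-10,9,12)
river: ρ → (12,15,-7)
river: ρ → (-7,13,14)
river: ρ → (14,15,-6)
river: ρ → (-6,21,5)
river: ρ → (5,19,-10)
river: ρ → (-10,21,3)
river: ρ → (3,21,-10)
river: ρ → (-10,19,5)
river: ρ → (5,21,-6)
river: ρ → (-6,15,14)
river: ρ → (14,13,-7)
river: ρ → (-7,15,12)
closes: descent 0, river 16
min |a| on river = 3

3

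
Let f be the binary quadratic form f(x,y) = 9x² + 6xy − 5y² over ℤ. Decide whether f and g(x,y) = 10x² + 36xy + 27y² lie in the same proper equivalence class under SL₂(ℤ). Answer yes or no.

D₁ = 216, D₂ = 216
river cycle of f (length 6): (-5, 14, 1), (1, 14, -5), (-5, 6, 9), (9, 12, -2), (-2, 12, 9), (9, 6, -5)
river cycle of g (length 6): (1, 14, -5), (-5, 6, 9), (9, 12, -2), (-2, 12, 9), (9, 6, -5), (-5, 14, 1)
cycles coincide ⇒ equivalent

yes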